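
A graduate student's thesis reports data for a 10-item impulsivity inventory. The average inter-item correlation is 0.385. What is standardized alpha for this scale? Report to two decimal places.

α = 0.86

Standardized α = k·r̄ / (1 + (k−1)·r̄) = 10 × 0.385 / (1 + 9 × 0.385)
  = 3.8500 / 4.4650 = 0.86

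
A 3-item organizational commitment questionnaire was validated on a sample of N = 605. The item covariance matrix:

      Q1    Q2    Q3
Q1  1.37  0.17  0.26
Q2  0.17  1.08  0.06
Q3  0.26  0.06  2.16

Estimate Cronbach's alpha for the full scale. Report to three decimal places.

α = 0.263

sum of item variances = 1.37 + 1.08 + 2.16 = 4.61
Sum of the distinct covariances = 0.49
Var(T) = 4.61 + 2 × 0.49 = 5.59
α = (k/(k−1))·(1 − sum of item variances/Var(T)) = (3/2)·(1 − 4.61/5.59) = 0.263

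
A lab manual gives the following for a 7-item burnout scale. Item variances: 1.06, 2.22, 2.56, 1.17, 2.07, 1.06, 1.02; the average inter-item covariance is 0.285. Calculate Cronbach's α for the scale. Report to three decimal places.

Σσ²ᵢ = 1.06 + 2.22 + 2.56 + 1.17 + 2.07 + 1.06 + 1.02 = 11.16
Sum of the 21 distinct covariances = 21 × 0.285 = 5.985
σ²_T = Σσ²ᵢ + 2·Σcov = 11.16 + 2 × 5.985 = 23.130
α = (7/6)·(1 − 11.16/23.130) = 0.604

α = 0.604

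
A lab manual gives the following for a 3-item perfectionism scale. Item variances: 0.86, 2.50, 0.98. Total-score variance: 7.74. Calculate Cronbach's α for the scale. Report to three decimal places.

α = 0.659

ΣVar(i) = 0.86 + 2.50 + 0.98 = 4.34
α = (k/(k−1))·(1 − ΣVar(i)/σ²_total) = (3/2)·(1 − 4.34/7.74) = 0.659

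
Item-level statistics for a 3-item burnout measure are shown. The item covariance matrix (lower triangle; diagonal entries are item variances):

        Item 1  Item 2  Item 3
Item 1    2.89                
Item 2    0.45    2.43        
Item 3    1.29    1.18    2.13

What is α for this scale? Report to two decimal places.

α = 0.66

Σσᵢ² = 2.89 + 2.43 + 2.13 = 7.45
Σ_{i<j} σ_ij = 2.92
total variance = 7.45 + 2 × 2.92 = 13.29
α = (k/(k−1))·(1 − Σσᵢ²/total variance) = (3/2)·(1 − 7.45/13.29) = 0.66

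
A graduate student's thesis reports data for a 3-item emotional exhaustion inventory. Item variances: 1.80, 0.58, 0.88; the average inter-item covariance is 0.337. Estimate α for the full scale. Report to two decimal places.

α = 0.57

Σσᵢ² = 1.80 + 0.58 + 0.88 = 3.26
Sum of the 3 distinct covariances = 3 × 0.337 = 1.011
Var(T) = Σσᵢ² + 2·Σcov = 3.26 + 2 × 1.011 = 5.282
α = (3/2)·(1 − 3.26/5.282) = 0.57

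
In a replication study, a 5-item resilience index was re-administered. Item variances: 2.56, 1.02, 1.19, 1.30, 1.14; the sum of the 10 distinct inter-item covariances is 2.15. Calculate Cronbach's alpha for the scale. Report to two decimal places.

α = 0.47

Σσ²ᵢ = 2.56 + 1.02 + 1.19 + 1.30 + 1.14 = 7.21
Sum of distinct covariances = 2.15
total variance = Σσ²ᵢ + 2·Σcov = 7.21 + 2 × 2.15 = 11.51
α = (5/4)·(1 − 7.21/11.51) = 0.47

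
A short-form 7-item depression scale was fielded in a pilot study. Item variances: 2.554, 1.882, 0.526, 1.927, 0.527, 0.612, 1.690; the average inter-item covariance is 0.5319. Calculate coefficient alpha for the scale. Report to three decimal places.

coefficient alpha = 0.813

sum of item variances = 2.554 + 1.882 + 0.526 + 1.927 + 0.527 + 0.612 + 1.690 = 9.718
Sum of the 21 distinct covariances = 21 × 0.5319 = 11.1699
σ²_total = sum of item variances + 2·Σcov = 9.718 + 2 × 11.1699 = 32.0578
α = (7/6)·(1 − 9.718/32.0578) = 0.813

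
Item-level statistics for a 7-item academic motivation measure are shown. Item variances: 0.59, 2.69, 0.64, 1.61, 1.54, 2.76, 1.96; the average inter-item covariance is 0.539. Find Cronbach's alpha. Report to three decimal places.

Σσ²ᵢ = 0.59 + 2.69 + 0.64 + 1.61 + 1.54 + 2.76 + 1.96 = 11.79
Sum of the 21 distinct covariances = 21 × 0.539 = 11.319
σ²_total = Σσ²ᵢ + 2·Σcov = 11.79 + 2 × 11.319 = 34.428
α = (7/6)·(1 − 11.79/34.428) = 0.767

Cronbach's alpha = 0.767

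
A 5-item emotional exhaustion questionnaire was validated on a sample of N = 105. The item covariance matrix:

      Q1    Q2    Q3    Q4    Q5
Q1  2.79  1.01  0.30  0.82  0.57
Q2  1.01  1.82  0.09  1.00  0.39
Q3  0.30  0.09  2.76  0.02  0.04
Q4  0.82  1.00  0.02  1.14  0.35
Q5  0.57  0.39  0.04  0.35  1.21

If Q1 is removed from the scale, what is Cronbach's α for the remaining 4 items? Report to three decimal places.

α = 0.471

Remaining items: Q2, Q3, Q4, Q5 (k = 4).
Σσ²ᵢ = 1.82 + 2.76 + 1.14 + 1.21 = 6.93
σ²_T = 6.93 + 2 × 1.89 = 10.71
α (item deleted) = (4/3)·(1 − 6.93/10.71) = 0.471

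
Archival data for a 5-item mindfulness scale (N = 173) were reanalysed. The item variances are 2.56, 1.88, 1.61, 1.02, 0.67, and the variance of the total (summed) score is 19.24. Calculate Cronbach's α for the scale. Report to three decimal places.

Cronbach's α = 0.747

Σσ²ᵢ = 2.56 + 1.88 + 1.61 + 1.02 + 0.67 = 7.74
α = (k/(k−1))·(1 − Σσ²ᵢ/σ²_T) = (5/4)·(1 − 7.74/19.24) = 0.747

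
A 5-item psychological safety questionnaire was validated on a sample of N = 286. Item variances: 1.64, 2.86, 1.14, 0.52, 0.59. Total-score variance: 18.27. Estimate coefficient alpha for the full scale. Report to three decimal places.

Σσ²ᵢ = 1.64 + 2.86 + 1.14 + 0.52 + 0.59 = 6.75
α = (k/(k−1))·(1 − Σσ²ᵢ/σ²_T) = (5/4)·(1 − 6.75/18.27) = 0.788

α = 0.788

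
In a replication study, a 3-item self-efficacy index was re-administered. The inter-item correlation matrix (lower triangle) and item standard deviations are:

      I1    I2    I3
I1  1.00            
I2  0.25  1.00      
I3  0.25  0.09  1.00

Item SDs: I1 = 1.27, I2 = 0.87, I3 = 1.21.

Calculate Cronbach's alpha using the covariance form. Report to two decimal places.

Cronbach's alpha = 0.42

Σσ²ᵢ = 1.27² + 0.87² + 1.21² = 3.8339
Covariances σ_ij = r_ij · s_i · s_j:
  σ(I1,I2) = 0.25 × 1.27 × 0.87 = 0.2762
  σ(I1,I3) = 0.25 × 1.27 × 1.21 = 0.3842
  σ(I2,I3) = 0.09 × 0.87 × 1.21 = 0.0947
σ²_T = Σσ²ᵢ + 2·Σσ_ij = 3.8339 + 2 × 0.7551 = 5.3441
α = (3/2)·(1 − 3.8339/5.3441) = 0.42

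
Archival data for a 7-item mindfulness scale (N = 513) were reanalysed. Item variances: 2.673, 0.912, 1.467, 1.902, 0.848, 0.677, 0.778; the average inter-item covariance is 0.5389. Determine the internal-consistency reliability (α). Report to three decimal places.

Σσᵢ² = 2.673 + 0.912 + 1.467 + 1.902 + 0.848 + 0.677 + 0.778 = 9.257
Sum of the 21 distinct covariances = 21 × 0.5389 = 11.3169
total variance = Σσᵢ² + 2·Σcov = 9.257 + 2 × 11.3169 = 31.8908
α = (7/6)·(1 − 9.257/31.8908) = 0.828

α = 0.828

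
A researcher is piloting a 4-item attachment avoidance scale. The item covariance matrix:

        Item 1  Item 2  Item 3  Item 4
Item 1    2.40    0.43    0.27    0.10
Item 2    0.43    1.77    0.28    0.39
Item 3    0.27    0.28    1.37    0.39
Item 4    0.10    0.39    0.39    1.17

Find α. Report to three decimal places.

sum of item variances = 2.40 + 1.77 + 1.37 + 1.17 = 6.71
Sum of off-diagonal covariances = 1.86
Var(T) = 6.71 + 2 × 1.86 = 10.43
α = (k/(k−1))·(1 − sum of item variances/Var(T)) = (4/3)·(1 − 6.71/10.43) = 0.476

α = 0.476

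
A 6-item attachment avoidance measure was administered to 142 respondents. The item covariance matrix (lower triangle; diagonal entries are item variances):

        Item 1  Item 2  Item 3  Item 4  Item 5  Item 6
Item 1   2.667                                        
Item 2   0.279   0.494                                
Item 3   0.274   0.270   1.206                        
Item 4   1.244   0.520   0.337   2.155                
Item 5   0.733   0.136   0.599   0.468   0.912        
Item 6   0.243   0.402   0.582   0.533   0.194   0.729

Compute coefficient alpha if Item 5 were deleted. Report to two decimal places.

α = 0.70

Remaining items: Item 1, Item 2, Item 3, Item 4, Item 6 (k = 5).
ΣVar(i) = 2.667 + 0.494 + 1.206 + 2.155 + 0.729 = 7.251
σ²_total = 7.251 + 2 × 4.684 = 16.619
α (item deleted) = (5/4)·(1 − 7.251/16.619) = 0.70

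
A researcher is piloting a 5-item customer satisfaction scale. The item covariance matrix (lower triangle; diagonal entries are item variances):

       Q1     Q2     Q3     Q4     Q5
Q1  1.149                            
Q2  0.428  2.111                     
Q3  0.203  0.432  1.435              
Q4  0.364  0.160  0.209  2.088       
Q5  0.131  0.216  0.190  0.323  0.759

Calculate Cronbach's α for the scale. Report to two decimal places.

Cronbach's α = 0.52

ΣVar(i) = 1.149 + 2.111 + 1.435 + 2.088 + 0.759 = 7.542
Sum of off-diagonal covariances = 2.656
σ²_total = 7.542 + 2 × 2.656 = 12.854
α = (k/(k−1))·(1 − ΣVar(i)/σ²_total) = (5/4)·(1 − 7.542/12.854) = 0.52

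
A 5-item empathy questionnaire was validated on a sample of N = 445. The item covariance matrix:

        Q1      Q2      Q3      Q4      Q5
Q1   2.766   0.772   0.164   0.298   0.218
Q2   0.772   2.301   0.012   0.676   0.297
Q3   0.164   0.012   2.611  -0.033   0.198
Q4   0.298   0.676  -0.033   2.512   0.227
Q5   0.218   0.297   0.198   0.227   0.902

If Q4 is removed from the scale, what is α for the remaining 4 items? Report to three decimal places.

Remaining items: Q1, Q2, Q3, Q5 (k = 4).
Σσ²ᵢ = 2.766 + 2.301 + 2.611 + 0.902 = 8.580
σ²_total = 8.580 + 2 × 1.661 = 11.902
α (item deleted) = (4/3)·(1 − 8.580/11.902) = 0.372

α = 0.372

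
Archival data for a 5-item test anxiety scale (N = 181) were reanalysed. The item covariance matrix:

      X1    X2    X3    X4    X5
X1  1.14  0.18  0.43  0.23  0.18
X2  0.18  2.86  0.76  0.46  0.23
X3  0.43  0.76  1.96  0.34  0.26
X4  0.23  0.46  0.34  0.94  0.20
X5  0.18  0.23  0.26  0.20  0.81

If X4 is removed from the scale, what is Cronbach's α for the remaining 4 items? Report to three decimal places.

Cronbach's α = 0.501

Remaining items: X1, X2, X3, X5 (k = 4).
ΣVar(i) = 1.14 + 2.86 + 1.96 + 0.81 = 6.77
Var(T) = 6.77 + 2 × 2.04 = 10.85
α (item deleted) = (4/3)·(1 − 6.77/10.85) = 0.501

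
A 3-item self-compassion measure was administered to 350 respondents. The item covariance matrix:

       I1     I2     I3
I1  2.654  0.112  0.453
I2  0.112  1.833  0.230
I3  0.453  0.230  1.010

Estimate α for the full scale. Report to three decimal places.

α = 0.337

Σσ²ᵢ = 2.654 + 1.833 + 1.010 = 5.497
Sum of off-diagonal covariances = 0.795
Var(T) = 5.497 + 2 × 0.795 = 7.087
α = (k/(k−1))·(1 − Σσ²ᵢ/Var(T)) = (3/2)·(1 − 5.497/7.087) = 0.337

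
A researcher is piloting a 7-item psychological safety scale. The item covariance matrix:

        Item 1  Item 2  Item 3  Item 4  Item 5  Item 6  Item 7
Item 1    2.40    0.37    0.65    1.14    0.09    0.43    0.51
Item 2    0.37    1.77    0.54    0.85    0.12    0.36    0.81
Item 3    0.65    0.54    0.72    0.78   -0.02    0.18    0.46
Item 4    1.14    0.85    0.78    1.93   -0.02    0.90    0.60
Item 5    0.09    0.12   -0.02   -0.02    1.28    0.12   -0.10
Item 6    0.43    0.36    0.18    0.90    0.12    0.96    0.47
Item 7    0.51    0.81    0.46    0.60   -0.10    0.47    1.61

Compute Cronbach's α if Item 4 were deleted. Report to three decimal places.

Cronbach's α = 0.640

Remaining items: Item 1, Item 2, Item 3, Item 5, Item 6, Item 7 (k = 6).
sum of item variances = 2.40 + 1.77 + 0.72 + 1.28 + 0.96 + 1.61 = 8.74
Var(T) = 8.74 + 2 × 4.99 = 18.72
α (item deleted) = (6/5)·(1 − 8.74/18.72) = 0.640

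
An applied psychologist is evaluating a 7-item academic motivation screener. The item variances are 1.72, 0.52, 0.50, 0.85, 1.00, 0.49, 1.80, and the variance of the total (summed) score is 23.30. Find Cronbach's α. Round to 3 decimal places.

α = 0.822

Σσ²ᵢ = 1.72 + 0.52 + 0.50 + 0.85 + 1.00 + 0.49 + 1.80 = 6.88
α = (k/(k−1))·(1 − Σσ²ᵢ/σ²_total) = (7/6)·(1 − 6.88/23.30) = 0.822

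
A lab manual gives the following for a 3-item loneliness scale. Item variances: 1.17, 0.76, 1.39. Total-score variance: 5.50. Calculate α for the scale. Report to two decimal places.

Σσ²ᵢ = 1.17 + 0.76 + 1.39 = 3.32
α = (k/(k−1))·(1 − Σσ²ᵢ/total variance) = (3/2)·(1 − 3.32/5.50) = 0.59

α = 0.59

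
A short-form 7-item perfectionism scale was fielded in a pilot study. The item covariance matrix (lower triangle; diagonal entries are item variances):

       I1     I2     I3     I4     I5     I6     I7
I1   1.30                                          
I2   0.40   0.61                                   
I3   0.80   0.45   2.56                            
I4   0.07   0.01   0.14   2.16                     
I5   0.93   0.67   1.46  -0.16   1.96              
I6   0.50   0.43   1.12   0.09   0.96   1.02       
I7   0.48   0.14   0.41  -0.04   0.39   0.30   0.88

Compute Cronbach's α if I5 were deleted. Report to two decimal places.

Remaining items: I1, I2, I3, I4, I6, I7 (k = 6).
Σσ²ᵢ = 1.30 + 0.61 + 2.56 + 2.16 + 1.02 + 0.88 = 8.53
total variance = 8.53 + 2 × 5.30 = 19.13
α (item deleted) = (6/5)·(1 − 8.53/19.13) = 0.66

α = 0.66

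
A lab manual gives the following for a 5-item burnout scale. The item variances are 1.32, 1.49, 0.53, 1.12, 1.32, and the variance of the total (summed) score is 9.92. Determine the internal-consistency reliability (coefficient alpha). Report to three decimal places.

ΣVar(i) = 1.32 + 1.49 + 0.53 + 1.12 + 1.32 = 5.78
α = (k/(k−1))·(1 − ΣVar(i)/total variance) = (5/4)·(1 − 5.78/9.92) = 0.522

α = 0.522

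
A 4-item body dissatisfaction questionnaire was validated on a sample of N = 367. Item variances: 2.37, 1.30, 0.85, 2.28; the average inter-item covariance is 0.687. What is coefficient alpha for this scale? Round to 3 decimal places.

coefficient alpha = 0.731

sum of item variances = 2.37 + 1.30 + 0.85 + 2.28 = 6.80
Sum of the 6 distinct covariances = 6 × 0.687 = 4.122
Var(T) = sum of item variances + 2·Σcov = 6.80 + 2 × 4.122 = 15.044
α = (4/3)·(1 − 6.80/15.044) = 0.731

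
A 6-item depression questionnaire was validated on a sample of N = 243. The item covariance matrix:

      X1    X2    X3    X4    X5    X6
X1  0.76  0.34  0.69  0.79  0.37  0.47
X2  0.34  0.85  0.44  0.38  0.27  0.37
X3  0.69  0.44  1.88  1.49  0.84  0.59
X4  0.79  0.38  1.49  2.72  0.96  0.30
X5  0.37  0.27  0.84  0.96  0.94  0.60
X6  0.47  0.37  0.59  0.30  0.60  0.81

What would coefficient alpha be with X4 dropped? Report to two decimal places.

α = 0.82

Remaining items: X1, X2, X3, X5, X6 (k = 5).
Σσᵢ² = 0.76 + 0.85 + 1.88 + 0.94 + 0.81 = 5.24
total variance = 5.24 + 2 × 4.98 = 15.20
α (item deleted) = (5/4)·(1 − 5.24/15.20) = 0.82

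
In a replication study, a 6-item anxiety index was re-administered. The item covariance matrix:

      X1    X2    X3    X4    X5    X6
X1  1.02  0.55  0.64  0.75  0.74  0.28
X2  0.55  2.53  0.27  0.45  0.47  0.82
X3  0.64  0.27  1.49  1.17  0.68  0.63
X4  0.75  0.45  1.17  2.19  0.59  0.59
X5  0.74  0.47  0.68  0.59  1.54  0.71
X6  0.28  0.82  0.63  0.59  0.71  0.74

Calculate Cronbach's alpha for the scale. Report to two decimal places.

α = 0.80

ΣVar(i) = 1.02 + 2.53 + 1.49 + 2.19 + 1.54 + 0.74 = 9.51
Sum of the distinct covariances = 9.34
σ²_T = 9.51 + 2 × 9.34 = 28.19
α = (k/(k−1))·(1 − ΣVar(i)/σ²_T) = (6/5)·(1 − 9.51/28.19) = 0.80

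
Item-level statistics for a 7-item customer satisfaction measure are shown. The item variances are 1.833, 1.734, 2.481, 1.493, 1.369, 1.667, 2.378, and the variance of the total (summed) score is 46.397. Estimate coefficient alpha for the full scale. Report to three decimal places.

Σσᵢ² = 1.833 + 1.734 + 2.481 + 1.493 + 1.369 + 1.667 + 2.378 = 12.955
α = (k/(k−1))·(1 − Σσᵢ²/σ²_total) = (7/6)·(1 − 12.955/46.397) = 0.841

α = 0.841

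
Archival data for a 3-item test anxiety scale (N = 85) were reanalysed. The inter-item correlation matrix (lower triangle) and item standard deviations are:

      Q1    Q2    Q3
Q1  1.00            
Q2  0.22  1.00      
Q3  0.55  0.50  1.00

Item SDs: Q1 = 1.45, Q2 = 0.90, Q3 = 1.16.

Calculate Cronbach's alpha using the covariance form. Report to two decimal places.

Cronbach's alpha = 0.67

Σσ²ᵢ = 1.45² + 0.90² + 1.16² = 4.2581
Covariances σ_ij = r_ij · s_i · s_j:
  σ(Q1,Q2) = 0.22 × 1.45 × 0.90 = 0.2871
  σ(Q1,Q3) = 0.55 × 1.45 × 1.16 = 0.9251
  σ(Q2,Q3) = 0.50 × 0.90 × 1.16 = 0.5220
σ²_T = Σσ²ᵢ + 2·Σσ_ij = 4.2581 + 2 × 1.7342 = 7.7265
α = (3/2)·(1 − 4.2581/7.7265) = 0.67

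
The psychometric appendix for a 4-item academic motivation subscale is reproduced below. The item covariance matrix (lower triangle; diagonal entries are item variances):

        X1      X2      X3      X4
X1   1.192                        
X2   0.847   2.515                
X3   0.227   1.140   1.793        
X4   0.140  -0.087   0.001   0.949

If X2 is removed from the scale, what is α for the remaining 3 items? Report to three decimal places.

α = 0.236

Remaining items: X1, X3, X4 (k = 3).
sum of item variances = 1.192 + 1.793 + 0.949 = 3.934
σ²_total = 3.934 + 2 × 0.368 = 4.670
α (item deleted) = (3/2)·(1 − 3.934/4.670) = 0.236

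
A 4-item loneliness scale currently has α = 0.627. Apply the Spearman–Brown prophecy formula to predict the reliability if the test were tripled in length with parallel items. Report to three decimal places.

Length factor m = 3
α' = m·α / (1 + (m−1)·α)
   = 3 × 0.627 / (1 + (3 − 1) × 0.627)
   = 1.8810 / 2.2540 = 0.835

predicted reliability = 0.835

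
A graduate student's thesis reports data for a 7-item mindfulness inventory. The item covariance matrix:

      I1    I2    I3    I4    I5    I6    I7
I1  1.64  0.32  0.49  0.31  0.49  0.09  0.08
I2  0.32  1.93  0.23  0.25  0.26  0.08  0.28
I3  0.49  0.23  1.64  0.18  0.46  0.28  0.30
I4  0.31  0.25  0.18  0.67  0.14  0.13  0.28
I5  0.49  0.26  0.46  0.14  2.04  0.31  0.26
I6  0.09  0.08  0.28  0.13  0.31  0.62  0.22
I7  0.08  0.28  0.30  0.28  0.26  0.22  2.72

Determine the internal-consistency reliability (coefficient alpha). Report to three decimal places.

α = 0.573

Σσᵢ² = 1.64 + 1.93 + 1.64 + 0.67 + 2.04 + 0.62 + 2.72 = 11.26
Σ_{i<j} σ_ij = 5.44
Var(T) = 11.26 + 2 × 5.44 = 22.14
α = (k/(k−1))·(1 − Σσᵢ²/Var(T)) = (7/6)·(1 − 11.26/22.14) = 0.573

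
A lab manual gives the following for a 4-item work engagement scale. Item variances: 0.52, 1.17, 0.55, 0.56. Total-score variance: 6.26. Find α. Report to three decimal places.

α = 0.737

Σσᵢ² = 0.52 + 1.17 + 0.55 + 0.56 = 2.80
α = (k/(k−1))·(1 − Σσᵢ²/Var(T)) = (4/3)·(1 − 2.80/6.26) = 0.737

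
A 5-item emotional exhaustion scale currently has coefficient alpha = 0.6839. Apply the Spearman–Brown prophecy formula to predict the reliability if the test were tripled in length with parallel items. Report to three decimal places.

Length factor m = 3
α' = m·α / (1 + (m−1)·α)
   = 3 × 0.6839 / (1 + (3 − 1) × 0.6839)
   = 2.0517 / 2.3678 = 0.867

predicted reliability = 0.867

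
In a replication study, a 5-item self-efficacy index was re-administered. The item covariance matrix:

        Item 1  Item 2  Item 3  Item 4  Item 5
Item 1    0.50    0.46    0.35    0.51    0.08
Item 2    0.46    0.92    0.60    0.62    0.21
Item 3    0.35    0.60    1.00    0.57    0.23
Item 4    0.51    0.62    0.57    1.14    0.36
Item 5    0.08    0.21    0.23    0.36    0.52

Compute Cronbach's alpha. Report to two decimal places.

α = 0.83

sum of item variances = 0.50 + 0.92 + 1.00 + 1.14 + 0.52 = 4.08
Sum of off-diagonal covariances = 3.99
total variance = 4.08 + 2 × 3.99 = 12.06
α = (k/(k−1))·(1 − sum of item variances/total variance) = (5/4)·(1 − 4.08/12.06) = 0.83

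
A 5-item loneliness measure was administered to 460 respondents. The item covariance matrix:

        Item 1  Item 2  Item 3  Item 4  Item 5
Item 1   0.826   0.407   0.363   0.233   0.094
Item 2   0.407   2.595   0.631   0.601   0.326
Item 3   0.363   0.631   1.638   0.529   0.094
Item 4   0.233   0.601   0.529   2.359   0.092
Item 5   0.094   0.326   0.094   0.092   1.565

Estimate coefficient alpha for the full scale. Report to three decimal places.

α = 0.536

ΣVar(i) = 0.826 + 2.595 + 1.638 + 2.359 + 1.565 = 8.983
Sum of off-diagonal covariances = 3.370
σ²_T = 8.983 + 2 × 3.370 = 15.723
α = (k/(k−1))·(1 − ΣVar(i)/σ²_T) = (5/4)·(1 − 8.983/15.723) = 0.536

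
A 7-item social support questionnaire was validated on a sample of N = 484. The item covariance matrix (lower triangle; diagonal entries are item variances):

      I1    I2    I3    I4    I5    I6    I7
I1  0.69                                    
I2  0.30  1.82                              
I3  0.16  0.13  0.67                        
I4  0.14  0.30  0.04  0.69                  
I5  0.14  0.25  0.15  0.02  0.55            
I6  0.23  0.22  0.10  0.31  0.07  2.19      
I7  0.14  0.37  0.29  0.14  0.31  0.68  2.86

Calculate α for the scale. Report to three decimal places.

α = 0.568

ΣVar(i) = 0.69 + 1.82 + 0.67 + 0.69 + 0.55 + 2.19 + 2.86 = 9.47
Sum of the distinct covariances = 4.49
σ²_T = 9.47 + 2 × 4.49 = 18.45
α = (k/(k−1))·(1 − ΣVar(i)/σ²_T) = (7/6)·(1 − 9.47/18.45) = 0.568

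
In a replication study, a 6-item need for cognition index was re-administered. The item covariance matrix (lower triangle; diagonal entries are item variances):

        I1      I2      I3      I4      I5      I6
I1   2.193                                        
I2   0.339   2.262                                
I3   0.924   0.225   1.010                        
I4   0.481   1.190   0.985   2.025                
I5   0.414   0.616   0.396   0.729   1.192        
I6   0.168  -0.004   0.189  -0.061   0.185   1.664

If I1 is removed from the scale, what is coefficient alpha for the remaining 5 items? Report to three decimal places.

Remaining items: I2, I3, I4, I5, I6 (k = 5).
Σσᵢ² = 2.262 + 1.010 + 2.025 + 1.192 + 1.664 = 8.153
σ²_total = 8.153 + 2 × 4.450 = 17.053
α (item deleted) = (5/4)·(1 − 8.153/17.053) = 0.652

α = 0.652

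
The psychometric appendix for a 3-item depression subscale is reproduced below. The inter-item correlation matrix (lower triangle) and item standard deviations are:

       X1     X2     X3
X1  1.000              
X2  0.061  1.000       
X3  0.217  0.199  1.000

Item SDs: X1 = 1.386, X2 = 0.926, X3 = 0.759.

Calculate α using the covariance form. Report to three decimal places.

Σσ²ᵢ = 1.386² + 0.926² + 0.759² = 3.3546
Covariances σ_ij = r_ij · s_i · s_j:
  σ(X1,X2) = 0.061 × 1.386 × 0.926 = 0.0783
  σ(X1,X3) = 0.217 × 1.386 × 0.759 = 0.2283
  σ(X2,X3) = 0.199 × 0.926 × 0.759 = 0.1399
σ²_T = Σσ²ᵢ + 2·Σσ_ij = 3.3546 + 2 × 0.4465 = 4.2476
α = (3/2)·(1 − 3.3546/4.2476) = 0.315

α = 0.315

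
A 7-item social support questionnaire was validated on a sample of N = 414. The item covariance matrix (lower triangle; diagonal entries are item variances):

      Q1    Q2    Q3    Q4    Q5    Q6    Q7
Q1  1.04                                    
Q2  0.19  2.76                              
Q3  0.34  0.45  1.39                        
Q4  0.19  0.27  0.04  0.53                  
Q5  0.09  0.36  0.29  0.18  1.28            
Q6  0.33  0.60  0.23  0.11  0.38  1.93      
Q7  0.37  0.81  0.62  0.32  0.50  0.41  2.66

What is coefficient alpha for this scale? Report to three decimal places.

sum of item variances = 1.04 + 2.76 + 1.39 + 0.53 + 1.28 + 1.93 + 2.66 = 11.59
Sum of off-diagonal covariances = 7.08
total variance = 11.59 + 2 × 7.08 = 25.75
α = (k/(k−1))·(1 − sum of item variances/total variance) = (7/6)·(1 − 11.59/25.75) = 0.642

α = 0.642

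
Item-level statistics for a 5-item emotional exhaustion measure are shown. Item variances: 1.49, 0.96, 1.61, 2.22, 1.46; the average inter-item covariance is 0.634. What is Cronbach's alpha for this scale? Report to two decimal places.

Σσᵢ² = 1.49 + 0.96 + 1.61 + 2.22 + 1.46 = 7.74
Sum of the 10 distinct covariances = 10 × 0.634 = 6.340
Var(T) = Σσᵢ² + 2·Σcov = 7.74 + 2 × 6.340 = 20.420
α = (5/4)·(1 − 7.74/20.420) = 0.78

α = 0.78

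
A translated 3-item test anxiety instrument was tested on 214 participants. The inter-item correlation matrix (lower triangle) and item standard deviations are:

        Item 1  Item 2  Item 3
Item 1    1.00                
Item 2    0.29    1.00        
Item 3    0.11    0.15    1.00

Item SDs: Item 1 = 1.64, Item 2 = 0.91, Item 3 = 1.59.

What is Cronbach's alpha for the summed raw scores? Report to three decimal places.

Σσ²ᵢ = 1.64² + 0.91² + 1.59² = 6.0458
Covariances σ_ij = r_ij · s_i · s_j:
  σ(Item 1,Item 2) = 0.29 × 1.64 × 0.91 = 0.4328
  σ(Item 1,Item 3) = 0.11 × 1.64 × 1.59 = 0.2868
  σ(Item 2,Item 3) = 0.15 × 0.91 × 1.59 = 0.2170
σ²_T = Σσ²ᵢ + 2·Σσ_ij = 6.0458 + 2 × 0.9366 = 7.9190
α = (3/2)·(1 − 6.0458/7.9190) = 0.355

α = 0.355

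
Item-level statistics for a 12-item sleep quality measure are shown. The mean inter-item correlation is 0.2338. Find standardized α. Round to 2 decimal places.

α = 0.79

Standardized α = k·r̄ / (1 + (k−1)·r̄) = 12 × 0.2338 / (1 + 11 × 0.2338)
  = 2.8056 / 3.5718 = 0.79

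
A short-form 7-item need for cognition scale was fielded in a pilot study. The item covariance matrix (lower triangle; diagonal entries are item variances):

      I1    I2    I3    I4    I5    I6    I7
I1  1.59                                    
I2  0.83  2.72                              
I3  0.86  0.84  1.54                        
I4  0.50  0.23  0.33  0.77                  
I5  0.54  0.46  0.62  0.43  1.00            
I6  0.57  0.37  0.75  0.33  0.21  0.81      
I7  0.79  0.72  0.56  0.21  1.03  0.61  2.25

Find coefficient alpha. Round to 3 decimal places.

Σσ²ᵢ = 1.59 + 2.72 + 1.54 + 0.77 + 1.00 + 0.81 + 2.25 = 10.68
Σ_{i<j} σ_ij = 11.79
total variance = 10.68 + 2 × 11.79 = 34.26
α = (k/(k−1))·(1 − Σσ²ᵢ/total variance) = (7/6)·(1 − 10.68/34.26) = 0.803

coefficient alpha = 0.803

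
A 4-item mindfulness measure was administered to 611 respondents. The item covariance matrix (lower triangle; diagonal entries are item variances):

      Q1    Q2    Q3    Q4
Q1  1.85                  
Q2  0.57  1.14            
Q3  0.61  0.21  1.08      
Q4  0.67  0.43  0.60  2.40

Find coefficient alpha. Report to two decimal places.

coefficient alpha = 0.65

Σσ²ᵢ = 1.85 + 1.14 + 1.08 + 2.40 = 6.47
Sum of the distinct covariances = 3.09
σ²_total = 6.47 + 2 × 3.09 = 12.65
α = (k/(k−1))·(1 − Σσ²ᵢ/σ²_total) = (4/3)·(1 − 6.47/12.65) = 0.65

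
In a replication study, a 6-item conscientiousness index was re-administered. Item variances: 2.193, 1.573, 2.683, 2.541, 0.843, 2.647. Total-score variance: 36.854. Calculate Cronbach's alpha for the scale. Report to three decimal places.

α = 0.794

Σσᵢ² = 2.193 + 1.573 + 2.683 + 2.541 + 0.843 + 2.647 = 12.480
α = (k/(k−1))·(1 − Σσᵢ²/Var(T)) = (6/5)·(1 − 12.480/36.854) = 0.794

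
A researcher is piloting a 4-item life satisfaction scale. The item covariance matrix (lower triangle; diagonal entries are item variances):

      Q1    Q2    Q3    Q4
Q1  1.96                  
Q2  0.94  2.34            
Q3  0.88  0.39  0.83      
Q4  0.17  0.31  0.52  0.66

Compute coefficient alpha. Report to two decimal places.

coefficient alpha = 0.70

ΣVar(i) = 1.96 + 2.34 + 0.83 + 0.66 = 5.79
Sum of the distinct covariances = 3.21
σ²_T = 5.79 + 2 × 3.21 = 12.21
α = (k/(k−1))·(1 − ΣVar(i)/σ²_T) = (4/3)·(1 − 5.79/12.21) = 0.70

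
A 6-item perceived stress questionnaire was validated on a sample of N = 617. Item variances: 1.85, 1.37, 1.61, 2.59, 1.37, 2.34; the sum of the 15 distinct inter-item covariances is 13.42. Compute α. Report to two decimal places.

α = 0.85

ΣVar(i) = 1.85 + 1.37 + 1.61 + 2.59 + 1.37 + 2.34 = 11.13
Sum of distinct covariances = 13.42
σ²_T = ΣVar(i) + 2·Σcov = 11.13 + 2 × 13.42 = 37.97
α = (6/5)·(1 − 11.13/37.97) = 0.85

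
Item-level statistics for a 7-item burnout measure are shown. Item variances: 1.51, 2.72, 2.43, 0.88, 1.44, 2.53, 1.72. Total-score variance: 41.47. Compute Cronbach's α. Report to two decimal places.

ΣVar(i) = 1.51 + 2.72 + 2.43 + 0.88 + 1.44 + 2.53 + 1.72 = 13.23
α = (k/(k−1))·(1 − ΣVar(i)/σ²_total) = (7/6)·(1 − 13.23/41.47) = 0.79

α = 0.79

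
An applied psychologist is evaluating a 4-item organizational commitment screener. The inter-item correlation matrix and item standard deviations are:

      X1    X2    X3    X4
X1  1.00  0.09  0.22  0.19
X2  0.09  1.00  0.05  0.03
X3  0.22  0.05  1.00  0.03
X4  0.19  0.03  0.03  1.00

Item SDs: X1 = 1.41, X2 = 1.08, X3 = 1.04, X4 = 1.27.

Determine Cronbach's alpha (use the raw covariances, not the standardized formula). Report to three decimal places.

Σσ²ᵢ = 1.41² + 1.08² + 1.04² + 1.27² = 5.8490
Covariances σ_ij = r_ij · s_i · s_j:
  σ(X1,X2) = 0.09 × 1.41 × 1.08 = 0.1371
  σ(X1,X3) = 0.22 × 1.41 × 1.04 = 0.3226
  σ(X1,X4) = 0.19 × 1.41 × 1.27 = 0.3402
  σ(X2,X3) = 0.05 × 1.08 × 1.04 = 0.0562
  σ(X2,X4) = 0.03 × 1.08 × 1.27 = 0.0411
  σ(X3,X4) = 0.03 × 1.04 × 1.27 = 0.0396
σ²_T = Σσ²ᵢ + 2·Σσ_ij = 5.8490 + 2 × 0.9368 = 7.7226
α = (4/3)·(1 − 5.8490/7.7226) = 0.323

Cronbach's alpha = 0.323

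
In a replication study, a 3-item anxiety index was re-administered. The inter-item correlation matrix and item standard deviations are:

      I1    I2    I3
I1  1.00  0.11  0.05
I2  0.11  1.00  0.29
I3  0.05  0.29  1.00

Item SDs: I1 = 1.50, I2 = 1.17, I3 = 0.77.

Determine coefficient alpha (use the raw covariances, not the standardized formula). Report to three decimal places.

α = 0.293

Σσ²ᵢ = 1.50² + 1.17² + 0.77² = 4.2118
Covariances σ_ij = r_ij · s_i · s_j:
  σ(I1,I2) = 0.11 × 1.50 × 1.17 = 0.1930
  σ(I1,I3) = 0.05 × 1.50 × 0.77 = 0.0578
  σ(I2,I3) = 0.29 × 1.17 × 0.77 = 0.2613
σ²_T = Σσ²ᵢ + 2·Σσ_ij = 4.2118 + 2 × 0.5121 = 5.2360
α = (3/2)·(1 − 4.2118/5.2360) = 0.293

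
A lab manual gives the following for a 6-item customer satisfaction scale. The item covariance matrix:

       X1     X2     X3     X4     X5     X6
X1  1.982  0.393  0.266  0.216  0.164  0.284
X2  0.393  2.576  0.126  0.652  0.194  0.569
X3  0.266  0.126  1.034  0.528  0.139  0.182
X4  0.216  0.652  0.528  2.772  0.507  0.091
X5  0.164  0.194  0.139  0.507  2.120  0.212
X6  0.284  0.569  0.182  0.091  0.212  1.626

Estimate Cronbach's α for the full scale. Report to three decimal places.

Cronbach's α = 0.513

ΣVar(i) = 1.982 + 2.576 + 1.034 + 2.772 + 2.120 + 1.626 = 12.110
Sum of the distinct covariances = 4.523
Var(T) = 12.110 + 2 × 4.523 = 21.156
α = (k/(k−1))·(1 − ΣVar(i)/Var(T)) = (6/5)·(1 − 12.110/21.156) = 0.513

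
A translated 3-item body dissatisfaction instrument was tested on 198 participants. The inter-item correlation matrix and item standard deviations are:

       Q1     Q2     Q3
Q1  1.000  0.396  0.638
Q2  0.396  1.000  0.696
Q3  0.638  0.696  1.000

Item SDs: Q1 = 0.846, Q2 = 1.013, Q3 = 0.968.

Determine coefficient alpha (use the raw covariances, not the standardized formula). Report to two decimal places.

coefficient alpha = 0.80

Σσ²ᵢ = 0.846² + 1.013² + 0.968² = 2.6789
Covariances σ_ij = r_ij · s_i · s_j:
  σ(Q1,Q2) = 0.396 × 0.846 × 1.013 = 0.3394
  σ(Q1,Q3) = 0.638 × 0.846 × 0.968 = 0.5225
  σ(Q2,Q3) = 0.696 × 1.013 × 0.968 = 0.6825
σ²_T = Σσ²ᵢ + 2·Σσ_ij = 2.6789 + 2 × 1.5444 = 5.7677
α = (3/2)·(1 − 2.6789/5.7677) = 0.80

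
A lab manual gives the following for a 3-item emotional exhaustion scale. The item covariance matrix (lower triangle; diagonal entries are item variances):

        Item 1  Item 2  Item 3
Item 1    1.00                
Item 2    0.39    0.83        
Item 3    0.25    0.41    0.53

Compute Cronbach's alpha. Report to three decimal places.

sum of item variances = 1.00 + 0.83 + 0.53 = 2.36
Sum of the distinct covariances = 1.05
σ²_T = 2.36 + 2 × 1.05 = 4.46
α = (k/(k−1))·(1 − sum of item variances/σ²_T) = (3/2)·(1 − 2.36/4.46) = 0.706

α = 0.706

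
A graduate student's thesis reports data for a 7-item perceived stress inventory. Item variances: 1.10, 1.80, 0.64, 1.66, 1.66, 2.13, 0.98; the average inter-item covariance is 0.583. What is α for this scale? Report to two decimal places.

sum of item variances = 1.10 + 1.80 + 0.64 + 1.66 + 1.66 + 2.13 + 0.98 = 9.97
Sum of the 21 distinct covariances = 21 × 0.583 = 12.243
Var(T) = sum of item variances + 2·Σcov = 9.97 + 2 × 12.243 = 34.456
α = (7/6)·(1 − 9.97/34.456) = 0.83

α = 0.83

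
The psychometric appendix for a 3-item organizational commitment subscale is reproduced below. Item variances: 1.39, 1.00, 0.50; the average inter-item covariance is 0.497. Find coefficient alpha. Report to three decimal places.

sum of item variances = 1.39 + 1.00 + 0.50 = 2.89
Sum of the 3 distinct covariances = 3 × 0.497 = 1.491
total variance = sum of item variances + 2·Σcov = 2.89 + 2 × 1.491 = 5.872
α = (3/2)·(1 − 2.89/5.872) = 0.762

coefficient alpha = 0.762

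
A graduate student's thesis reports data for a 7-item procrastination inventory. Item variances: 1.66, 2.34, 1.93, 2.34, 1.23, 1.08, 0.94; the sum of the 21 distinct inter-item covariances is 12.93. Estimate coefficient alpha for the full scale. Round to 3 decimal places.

sum of item variances = 1.66 + 2.34 + 1.93 + 2.34 + 1.23 + 1.08 + 0.94 = 11.52
Sum of distinct covariances = 12.93
σ²_T = sum of item variances + 2·Σcov = 11.52 + 2 × 12.93 = 37.38
α = (7/6)·(1 − 11.52/37.38) = 0.807

α = 0.807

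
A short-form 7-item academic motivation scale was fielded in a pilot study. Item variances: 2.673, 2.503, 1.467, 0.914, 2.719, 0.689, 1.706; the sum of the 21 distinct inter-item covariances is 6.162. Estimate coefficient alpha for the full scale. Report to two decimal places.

coefficient alpha = 0.58

Σσᵢ² = 2.673 + 2.503 + 1.467 + 0.914 + 2.719 + 0.689 + 1.706 = 12.671
Sum of distinct covariances = 6.162
σ²_total = Σσᵢ² + 2·Σcov = 12.671 + 2 × 6.162 = 24.995
α = (7/6)·(1 − 12.671/24.995) = 0.58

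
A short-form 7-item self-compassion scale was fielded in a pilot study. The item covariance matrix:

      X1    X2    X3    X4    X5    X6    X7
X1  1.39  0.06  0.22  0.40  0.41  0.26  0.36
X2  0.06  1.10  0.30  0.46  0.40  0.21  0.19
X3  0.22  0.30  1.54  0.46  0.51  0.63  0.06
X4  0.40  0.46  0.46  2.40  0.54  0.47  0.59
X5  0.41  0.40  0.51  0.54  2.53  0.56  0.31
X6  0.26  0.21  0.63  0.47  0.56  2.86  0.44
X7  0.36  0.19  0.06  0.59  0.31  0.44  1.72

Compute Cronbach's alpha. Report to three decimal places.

Σσᵢ² = 1.39 + 1.10 + 1.54 + 2.40 + 2.53 + 2.86 + 1.72 = 13.54
Sum of off-diagonal covariances = 7.84
total variance = 13.54 + 2 × 7.84 = 29.22
α = (k/(k−1))·(1 − Σσᵢ²/total variance) = (7/6)·(1 − 13.54/29.22) = 0.626

α = 0.626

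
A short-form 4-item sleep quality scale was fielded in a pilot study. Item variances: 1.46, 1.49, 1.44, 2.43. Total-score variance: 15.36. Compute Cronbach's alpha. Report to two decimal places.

Cronbach's alpha = 0.74

Σσᵢ² = 1.46 + 1.49 + 1.44 + 2.43 = 6.82
α = (k/(k−1))·(1 − Σσᵢ²/σ²_total) = (4/3)·(1 − 6.82/15.36) = 0.74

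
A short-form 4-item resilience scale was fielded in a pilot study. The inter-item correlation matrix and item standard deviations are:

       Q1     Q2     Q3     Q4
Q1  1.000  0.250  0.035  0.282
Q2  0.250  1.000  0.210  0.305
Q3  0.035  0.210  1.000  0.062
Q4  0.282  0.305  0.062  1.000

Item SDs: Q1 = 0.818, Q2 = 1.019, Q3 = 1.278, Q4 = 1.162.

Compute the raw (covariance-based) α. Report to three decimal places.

Σσ²ᵢ = 0.818² + 1.019² + 1.278² + 1.162² = 4.6910
Covariances σ_ij = r_ij · s_i · s_j:
  σ(Q1,Q2) = 0.250 × 0.818 × 1.019 = 0.2084
  σ(Q1,Q3) = 0.035 × 0.818 × 1.278 = 0.0366
  σ(Q1,Q4) = 0.282 × 0.818 × 1.162 = 0.2680
  σ(Q2,Q3) = 0.210 × 1.019 × 1.278 = 0.2735
  σ(Q2,Q4) = 0.305 × 1.019 × 1.162 = 0.3611
  σ(Q3,Q4) = 0.062 × 1.278 × 1.162 = 0.0921
σ²_T = Σσ²ᵢ + 2·Σσ_ij = 4.6910 + 2 × 1.2397 = 7.1704
α = (4/3)·(1 − 4.6910/7.1704) = 0.461

α = 0.461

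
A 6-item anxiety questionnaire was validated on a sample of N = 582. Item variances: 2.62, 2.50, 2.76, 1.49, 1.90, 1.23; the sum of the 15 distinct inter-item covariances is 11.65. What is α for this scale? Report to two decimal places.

Σσᵢ² = 2.62 + 2.50 + 2.76 + 1.49 + 1.90 + 1.23 = 12.50
Sum of distinct covariances = 11.65
σ²_T = Σσᵢ² + 2·Σcov = 12.50 + 2 × 11.65 = 35.80
α = (6/5)·(1 − 12.50/35.80) = 0.78

α = 0.78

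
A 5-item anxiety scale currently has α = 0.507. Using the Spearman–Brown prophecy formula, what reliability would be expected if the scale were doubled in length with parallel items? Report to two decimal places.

Length factor m = 2
α' = m·α / (1 + (m−1)·α)
   = 2 × 0.507 / (1 + (2 − 1) × 0.507)
   = 1.0140 / 1.5070 = 0.67

predicted reliability = 0.67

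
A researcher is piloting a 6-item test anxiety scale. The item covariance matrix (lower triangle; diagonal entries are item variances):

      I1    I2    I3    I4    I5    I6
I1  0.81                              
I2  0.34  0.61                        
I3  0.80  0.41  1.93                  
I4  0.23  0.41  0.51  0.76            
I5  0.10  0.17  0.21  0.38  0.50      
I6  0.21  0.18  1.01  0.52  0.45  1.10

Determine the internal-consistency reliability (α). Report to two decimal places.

Σσᵢ² = 0.81 + 0.61 + 1.93 + 0.76 + 0.50 + 1.10 = 5.71
Sum of off-diagonal covariances = 5.93
total variance = 5.71 + 2 × 5.93 = 17.57
α = (k/(k−1))·(1 − Σσᵢ²/total variance) = (6/5)·(1 − 5.71/17.57) = 0.81

α = 0.81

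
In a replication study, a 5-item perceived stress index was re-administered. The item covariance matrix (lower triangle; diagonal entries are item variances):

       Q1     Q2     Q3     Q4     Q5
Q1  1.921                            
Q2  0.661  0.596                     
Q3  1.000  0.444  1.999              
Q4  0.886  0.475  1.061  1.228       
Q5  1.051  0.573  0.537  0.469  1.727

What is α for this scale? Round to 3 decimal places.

sum of item variances = 1.921 + 0.596 + 1.999 + 1.228 + 1.727 = 7.471
Σ_{i<j} σ_ij = 7.157
σ²_T = 7.471 + 2 × 7.157 = 21.785
α = (k/(k−1))·(1 − sum of item variances/σ²_T) = (5/4)·(1 − 7.471/21.785) = 0.821

α = 0.821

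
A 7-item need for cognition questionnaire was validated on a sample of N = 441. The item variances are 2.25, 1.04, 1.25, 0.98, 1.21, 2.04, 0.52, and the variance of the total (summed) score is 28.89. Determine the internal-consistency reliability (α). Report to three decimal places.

Σσᵢ² = 2.25 + 1.04 + 1.25 + 0.98 + 1.21 + 2.04 + 0.52 = 9.29
α = (k/(k−1))·(1 − Σσᵢ²/Var(T)) = (7/6)·(1 − 9.29/28.89) = 0.792

α = 0.792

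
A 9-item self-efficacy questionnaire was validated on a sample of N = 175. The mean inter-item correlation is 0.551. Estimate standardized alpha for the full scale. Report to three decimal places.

Standardized α = k·r̄ / (1 + (k−1)·r̄) = 9 × 0.551 / (1 + 8 × 0.551)
  = 4.9590 / 5.4080 = 0.917

standardized alpha = 0.917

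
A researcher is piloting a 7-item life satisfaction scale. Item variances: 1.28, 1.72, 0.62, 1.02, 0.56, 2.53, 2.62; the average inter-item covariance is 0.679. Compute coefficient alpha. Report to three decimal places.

ΣVar(i) = 1.28 + 1.72 + 0.62 + 1.02 + 0.56 + 2.53 + 2.62 = 10.35
Sum of the 21 distinct covariances = 21 × 0.679 = 14.259
σ²_T = ΣVar(i) + 2·Σcov = 10.35 + 2 × 14.259 = 38.868
α = (7/6)·(1 − 10.35/38.868) = 0.856

α = 0.856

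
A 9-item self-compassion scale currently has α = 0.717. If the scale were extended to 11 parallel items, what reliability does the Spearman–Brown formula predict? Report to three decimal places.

Length factor m = 11/9 = 1.2222
α' = m·α / (1 + (m−1)·α)
   = 11/9 × 0.717 / (1 + (11/9 − 1) × 0.717)
   = 0.8763 / 1.1593 = 0.756

predicted reliability = 0.756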